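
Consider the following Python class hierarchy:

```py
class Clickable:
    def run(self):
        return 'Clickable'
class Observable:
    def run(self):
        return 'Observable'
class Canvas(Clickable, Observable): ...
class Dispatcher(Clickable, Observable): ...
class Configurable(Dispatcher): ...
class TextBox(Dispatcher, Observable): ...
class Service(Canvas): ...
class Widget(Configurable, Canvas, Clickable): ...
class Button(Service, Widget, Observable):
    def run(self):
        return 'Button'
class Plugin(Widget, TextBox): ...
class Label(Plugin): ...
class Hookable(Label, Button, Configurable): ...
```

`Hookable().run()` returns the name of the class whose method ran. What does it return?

Button

L[Hookable] = Hookable + merge(L[Label], L[Button], L[Configurable], [Label Button Configurable])
  take Label:  [Label Plugin Widget Configurable TextBox Dispatcher Canvas Clickable Observable object] + [Button Service Widget Configurable Dispatcher Canvas Clickable Observable object] + [Configurable Dispatcher Clickable Observable object] + [Label Button Configurable]
  take Plugin:  [Plugin Widget Configurable TextBox Dispatcher Canvas Clickable Observable object] + [Button Service Widget Configurable Dispatcher Canvas Clickable Observable object] + [Configurable Dispatcher Clickable Observable object] + [Button Configurable]
  take Button:  [Widget Configurable TextBox Dispatcher Canvas Clickable Observable object] + [Button Service Widget Configurable Dispatcher Canvas Clickable Observable object] + [Configurable Dispatcher Clickable Observable object] + [Button Configurable]
  take Service:  [Widget Configurable TextBox Dispatcher Canvas Clickable Observable object] + [Service Widget Configurable Dispatcher Canvas Clickable Observable object] + [Configurable Dispatcher Clickable Observable object] + [Configurable]
  take Widget:  [Widget Configurable TextBox Dispatcher Canvas Clickable Observable object] + [Widget Configurable Dispatcher Canvas Clickable Observable object] + [Configurable Dispatcher Clickable Observable object] + [Configurable]
  take Configurable:  [Configurable TextBox Dispatcher Canvas Clickable Observable object] + [Configurable Dispatcher Canvas Clickable Observable object] + [Configurable Dispatcher Clickable Observable object] + [Configurable]
  take TextBox:  [TextBox Dispatcher Canvas Clickable Observable object] + [Dispatcher Canvas Clickable Observable object] + [Dispatcher Clickable Observable object]
  take Dispatcher:  [Dispatcher Canvas Clickable Observable object] + [Dispatcher Canvas Clickable Observable object] + [Dispatcher Clickable Observable object]
  take Canvas:  [Canvas Clickable Observable object] + [Canvas Clickable Observable object] + [Clickable Observable object]
  take Clickable:  [Clickable Observable object] + [Clickable Observable object] + [Clickable Observable object]
  take Observable:  [Observable object] + [Observable object] + [Observable object]
  take object:  [object] + [object] + [object]
MRO: Hookable Label Plugin Button Service Widget Configurable TextBox Dispatcher Canvas Clickable Observable object
run is defined in: Button, Clickable, Observable. First along the MRO is Button.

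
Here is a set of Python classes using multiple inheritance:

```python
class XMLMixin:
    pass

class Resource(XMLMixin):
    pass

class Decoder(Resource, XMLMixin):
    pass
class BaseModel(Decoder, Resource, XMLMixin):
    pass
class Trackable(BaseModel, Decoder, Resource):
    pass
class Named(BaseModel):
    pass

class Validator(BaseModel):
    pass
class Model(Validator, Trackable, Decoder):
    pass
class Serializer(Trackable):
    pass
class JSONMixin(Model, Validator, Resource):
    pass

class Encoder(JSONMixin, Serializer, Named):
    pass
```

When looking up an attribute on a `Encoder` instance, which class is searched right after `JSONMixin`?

L[Encoder] = Encoder + merge(L[JSONMixin], L[Serializer], L[Named], [JSONMixin Serializer Named])
  take JSONMixin:  [JSONMixin Model Validator Trackable BaseModel Decoder Resource XMLMixin object] + [Serializer Trackable BaseModel Decoder Resource XMLMixin object] + [Named BaseModel Decoder Resource XMLMixin object] + [JSONMixin Serializer Named]
  take Model:  [Model Validator Trackable BaseModel Decoder Resource XMLMixin object] + [Serializer Trackable BaseModel Decoder Resource XMLMixin object] + [Named BaseModel Decoder Resource XMLMixin object] + [Serializer Named]
  take Validator:  [Validator Trackable BaseModel Decoder Resource XMLMixin object] + [Serializer Trackable BaseModel Decoder Resource XMLMixin object] + [Named BaseModel Decoder Resource XMLMixin object] + [Serializer Named]
  take Serializer:  [Trackable BaseModel Decoder Resource XMLMixin object] + [Serializer Trackable BaseModel Decoder Resource XMLMixin object] + [Named BaseModel Decoder Resource XMLMixin object] + [Serializer Named]
  take Trackable:  [Trackable BaseModel Decoder Resource XMLMixin object] + [Trackable BaseModel Decoder Resource XMLMixin object] + [Named BaseModel Decoder Resource XMLMixin object] + [Named]
  take Named:  [BaseModel Decoder Resource XMLMixin object] + [BaseModel Decoder Resource XMLMixin object] + [Named BaseModel Decoder Resource XMLMixin object] + [Named]
  take BaseModel:  [BaseModel Decoder Resource XMLMixin object] + [BaseModel Decoder Resource XMLMixin object] + [BaseModel Decoder Resource XMLMixin object]
  take Decoder:  [Decoder Resource XMLMixin object] + [Decoder Resource XMLMixin object] + [Decoder Resource XMLMixin object]
  take Resource:  [Resource XMLMixin object] + [Resource XMLMixin object] + [Resource XMLMixin object]
  take XMLMixin:  [XMLMixin object] + [XMLMixin object] + [XMLMixin object]
  take object:  [object] + [object] + [object]
MRO: Encoder JSONMixin Model Validator Serializer Trackable Named BaseModel Decoder Resource XMLMixin object
JSONMixin is at position 1; next is Model.

Model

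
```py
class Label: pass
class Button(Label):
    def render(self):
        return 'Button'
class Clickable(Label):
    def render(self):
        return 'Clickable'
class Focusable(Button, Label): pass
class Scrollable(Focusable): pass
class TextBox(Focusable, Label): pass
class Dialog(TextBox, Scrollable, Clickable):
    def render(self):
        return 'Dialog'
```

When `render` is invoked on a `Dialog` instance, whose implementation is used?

L[Dialog] = Dialog + merge(L[TextBox], L[Scrollable], L[Clickable], [TextBox Scrollable Clickable])
  take TextBox:  [TextBox Focusable Button Label object] + [Scrollable Focusable Button Label object] + [Clickable Label object] + [TextBox Scrollable Clickable]
  take Scrollable:  [Focusable Button Label object] + [Scrollable Focusable Button Label object] + [Clickable Label object] + [Scrollable Clickable]
  take Focusable:  [Focusable Button Label object] + [Focusable Button Label object] + [Clickable Label object] + [Clickable]
  take Button:  [Button Label object] + [Button Label object] + [Clickable Label object] + [Clickable]
  take Clickable:  [Label object] + [Label object] + [Clickable Label object] + [Clickable]
  take Label:  [Label object] + [Label object] + [Label object]
  take object:  [object] + [object] + [object]
MRO: Dialog TextBox Scrollable Focusable Button Clickable Label object
render is defined in: Button, Clickable, Dialog. First along the MRO is Dialog.

Dialog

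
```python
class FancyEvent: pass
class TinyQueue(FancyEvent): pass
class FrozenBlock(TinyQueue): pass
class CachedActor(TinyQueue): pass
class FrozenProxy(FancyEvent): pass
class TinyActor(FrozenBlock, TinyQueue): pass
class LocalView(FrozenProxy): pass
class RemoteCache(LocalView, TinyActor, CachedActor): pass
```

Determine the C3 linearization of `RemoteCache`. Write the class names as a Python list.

L[RemoteCache] = RemoteCache + merge(L[LocalView], L[TinyActor], L[CachedActor], [LocalView TinyActor CachedActor])
  take LocalView:  [LocalView FrozenProxy FancyEvent object] + [TinyActor FrozenBlock TinyQueue FancyEvent object] + [CachedActor TinyQueue FancyEvent object] + [LocalView TinyActor CachedActor]
  take FrozenProxy:  [FrozenProxy FancyEvent object] + [TinyActor FrozenBlock TinyQueue FancyEvent object] + [CachedActor TinyQueue FancyEvent object] + [TinyActor CachedActor]
  take TinyActor:  [FancyEvent object] + [TinyActor FrozenBlock TinyQueue FancyEvent object] + [CachedActor TinyQueue FancyEvent object] + [TinyActor CachedActor]
  take FrozenBlock:  [FancyEvent object] + [FrozenBlock TinyQueue FancyEvent object] + [CachedActor TinyQueue FancyEvent object] + [CachedActor]
  take CachedActor:  [FancyEvent object] + [TinyQueue FancyEvent object] + [CachedActor TinyQueue FancyEvent object] + [CachedActor]
  take TinyQueue:  [FancyEvent object] + [TinyQueue FancyEvent object] + [TinyQueue FancyEvent object]
  take FancyEvent:  [FancyEvent object] + [FancyEvent object] + [FancyEvent object]
  take object:  [object] + [object] + [object]

[RemoteCache, LocalView, FrozenProxy, TinyActor, FrozenBlock, CachedActor, TinyQueue, FancyEvent, object]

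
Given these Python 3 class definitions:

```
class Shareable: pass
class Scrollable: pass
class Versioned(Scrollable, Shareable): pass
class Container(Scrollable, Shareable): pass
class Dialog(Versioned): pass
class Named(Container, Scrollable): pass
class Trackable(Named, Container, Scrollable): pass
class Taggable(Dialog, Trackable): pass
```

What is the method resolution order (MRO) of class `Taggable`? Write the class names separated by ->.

Taggable -> Dialog -> Versioned -> Trackable -> Named -> Container -> Scrollable -> Shareable -> object

L[Taggable] = Taggable + merge(L[Dialog], L[Trackable], [Dialog Trackable])
  take Dialog:  [Dialog Versioned Scrollable Shareable object] + [Trackable Named Container Scrollable Shareable object] + [Dialog Trackable]
  take Versioned:  [Versioned Scrollable Shareable object] + [Trackable Named Container Scrollable Shareable object] + [Trackable]
  take Trackable:  [Scrollable Shareable object] + [Trackable Named Container Scrollable Shareable object] + [Trackable]
  take Named:  [Scrollable Shareable object] + [Named Container Scrollable Shareable object]
  take Container:  [Scrollable Shareable object] + [Container Scrollable Shareable object]
  take Scrollable:  [Scrollable Shareable object] + [Scrollable Shareable object]
  take Shareable:  [Shareable object] + [Shareable object]
  take object:  [object] + [object]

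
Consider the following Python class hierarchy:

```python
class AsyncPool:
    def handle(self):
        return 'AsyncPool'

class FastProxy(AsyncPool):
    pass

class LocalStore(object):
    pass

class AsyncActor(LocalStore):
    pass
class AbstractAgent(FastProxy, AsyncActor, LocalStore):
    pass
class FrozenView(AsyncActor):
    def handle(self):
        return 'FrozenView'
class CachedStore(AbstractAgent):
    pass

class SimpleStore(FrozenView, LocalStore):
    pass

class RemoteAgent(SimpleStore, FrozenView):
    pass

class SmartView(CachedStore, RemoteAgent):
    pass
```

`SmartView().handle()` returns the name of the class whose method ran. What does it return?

L[SmartView] = SmartView + merge(L[CachedStore], L[RemoteAgent], [CachedStore RemoteAgent])
  take CachedStore:  [CachedStore AbstractAgent FastProxy AsyncPool AsyncActor LocalStore object] + [RemoteAgent SimpleStore FrozenView AsyncActor LocalStore object] + [CachedStore RemoteAgent]
  take AbstractAgent:  [AbstractAgent FastProxy AsyncPool AsyncActor LocalStore object] + [RemoteAgent SimpleStore FrozenView AsyncActor LocalStore object] + [RemoteAgent]
  take FastProxy:  [FastProxy AsyncPool AsyncActor LocalStore object] + [RemoteAgent SimpleStore FrozenView AsyncActor LocalStore object] + [RemoteAgent]
  take AsyncPool:  [AsyncPool AsyncActor LocalStore object] + [RemoteAgent SimpleStore FrozenView AsyncActor LocalStore object] + [RemoteAgent]
  take RemoteAgent:  [AsyncActor LocalStore object] + [RemoteAgent SimpleStore FrozenView AsyncActor LocalStore object] + [RemoteAgent]
  take SimpleStore:  [AsyncActor LocalStore object] + [SimpleStore FrozenView AsyncActor LocalStore object]
  take FrozenView:  [AsyncActor LocalStore object] + [FrozenView AsyncActor LocalStore object]
  take AsyncActor:  [AsyncActor LocalStore object] + [AsyncActor LocalStore object]
  take LocalStore:  [LocalStore object] + [LocalStore object]
  take object:  [object] + [object]
MRO: SmartView CachedStore AbstractAgent FastProxy AsyncPool RemoteAgent SimpleStore FrozenView AsyncActor LocalStore object
handle is defined in: AsyncPool, FrozenView. First along the MRO is AsyncPool.

AsyncPool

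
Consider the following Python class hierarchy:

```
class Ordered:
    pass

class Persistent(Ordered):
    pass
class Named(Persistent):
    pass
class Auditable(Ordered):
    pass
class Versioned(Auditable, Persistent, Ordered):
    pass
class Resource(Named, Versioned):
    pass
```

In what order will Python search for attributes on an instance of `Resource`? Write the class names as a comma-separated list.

Resource, Named, Versioned, Auditable, Persistent, Ordered, object

L[Resource] = Resource + merge(L[Named], L[Versioned], [Named Versioned])
  take Named:  [Named Persistent Ordered object] + [Versioned Auditable Persistent Ordered object] + [Named Versioned]
  take Versioned:  [Persistent Ordered object] + [Versioned Auditable Persistent Ordered object] + [Versioned]
  take Auditable:  [Persistent Ordered object] + [Auditable Persistent Ordered object]
  take Persistent:  [Persistent Ordered object] + [Persistent Ordered object]
  take Ordered:  [Ordered object] + [Ordered object]
  take object:  [object] + [object]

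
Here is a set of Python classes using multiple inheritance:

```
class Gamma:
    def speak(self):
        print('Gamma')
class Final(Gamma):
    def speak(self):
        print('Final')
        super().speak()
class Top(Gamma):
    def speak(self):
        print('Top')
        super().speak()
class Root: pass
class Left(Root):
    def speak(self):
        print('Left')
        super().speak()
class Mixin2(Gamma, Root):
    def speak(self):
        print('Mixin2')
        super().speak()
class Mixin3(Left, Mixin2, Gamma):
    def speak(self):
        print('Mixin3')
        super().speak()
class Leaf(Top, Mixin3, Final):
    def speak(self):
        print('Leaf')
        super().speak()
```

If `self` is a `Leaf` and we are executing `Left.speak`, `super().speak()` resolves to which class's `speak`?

Mixin2

L[Leaf] = Leaf + merge(L[Top], L[Mixin3], L[Final], [Top Mixin3 Final])
  take Top:  [Top Gamma object] + [Mixin3 Left Mixin2 Gamma Root object] + [Final Gamma object] + [Top Mixin3 Final]
  take Mixin3:  [Gamma object] + [Mixin3 Left Mixin2 Gamma Root object] + [Final Gamma object] + [Mixin3 Final]
  take Left:  [Gamma object] + [Left Mixin2 Gamma Root object] + [Final Gamma object] + [Final]
  take Mixin2:  [Gamma object] + [Mixin2 Gamma Root object] + [Final Gamma object] + [Final]
  take Final:  [Gamma object] + [Gamma Root object] + [Final Gamma object] + [Final]
  take Gamma:  [Gamma object] + [Gamma Root object] + [Gamma object]
  take Root:  [object] + [Root object] + [object]
  take object:  [object] + [object] + [object]
MRO: Leaf Top Mixin3 Left Mixin2 Final Gamma Root object
super() in Left.speak on a Leaf instance goes to the class after Left in Leaf's MRO: Mixin2.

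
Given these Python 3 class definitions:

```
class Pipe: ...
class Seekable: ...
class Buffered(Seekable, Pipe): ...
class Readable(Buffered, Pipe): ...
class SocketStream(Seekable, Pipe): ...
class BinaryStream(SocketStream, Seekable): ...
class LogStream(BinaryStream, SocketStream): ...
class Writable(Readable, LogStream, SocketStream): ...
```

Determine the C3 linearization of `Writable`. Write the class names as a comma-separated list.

Writable, Readable, Buffered, LogStream, BinaryStream, SocketStream, Seekable, Pipe, object

L[Writable] = Writable + merge(L[Readable], L[LogStream], L[SocketStream], [Readable LogStream SocketStream])
  take Readable:  [Readable Buffered Seekable Pipe object] + [LogStream BinaryStream SocketStream Seekable Pipe object] + [SocketStream Seekable Pipe object] + [Readable LogStream SocketStream]
  take Buffered:  [Buffered Seekable Pipe object] + [LogStream BinaryStream SocketStream Seekable Pipe object] + [SocketStream Seekable Pipe object] + [LogStream SocketStream]
  take LogStream:  [Seekable Pipe object] + [LogStream BinaryStream SocketStream Seekable Pipe object] + [SocketStream Seekable Pipe object] + [LogStream SocketStream]
  take BinaryStream:  [Seekable Pipe object] + [BinaryStream SocketStream Seekable Pipe object] + [SocketStream Seekable Pipe object] + [SocketStream]
  take SocketStream:  [Seekable Pipe object] + [SocketStream Seekable Pipe object] + [SocketStream Seekable Pipe object] + [SocketStream]
  take Seekable:  [Seekable Pipe object] + [Seekable Pipe object] + [Seekable Pipe object]
  take Pipe:  [Pipe object] + [Pipe object] + [Pipe object]
  take object:  [object] + [object] + [object]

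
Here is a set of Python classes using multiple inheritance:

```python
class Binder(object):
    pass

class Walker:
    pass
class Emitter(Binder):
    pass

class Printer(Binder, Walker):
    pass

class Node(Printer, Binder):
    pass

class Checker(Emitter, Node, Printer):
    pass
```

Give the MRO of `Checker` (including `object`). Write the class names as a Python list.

[Checker, Emitter, Node, Printer, Binder, Walker, object]

L[Checker] = Checker + merge(L[Emitter], L[Node], L[Printer], [Emitter Node Printer])
  take Emitter:  [Emitter Binder object] + [Node Printer Binder Walker object] + [Printer Binder Walker object] + [Emitter Node Printer]
  take Node:  [Binder object] + [Node Printer Binder Walker object] + [Printer Binder Walker object] + [Node Printer]
  take Printer:  [Binder object] + [Printer Binder Walker object] + [Printer Binder Walker object] + [Printer]
  take Binder:  [Binder object] + [Binder Walker object] + [Binder Walker object]
  take Walker:  [object] + [Walker object] + [Walker object]
  take object:  [object] + [object] + [object]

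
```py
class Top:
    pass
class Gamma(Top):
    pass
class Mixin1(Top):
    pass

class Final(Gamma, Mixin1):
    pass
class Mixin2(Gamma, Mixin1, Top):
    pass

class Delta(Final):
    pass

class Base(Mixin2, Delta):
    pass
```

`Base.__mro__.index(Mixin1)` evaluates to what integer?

L[Base] = Base + merge(L[Mixin2], L[Delta], [Mixin2 Delta])
  take Mixin2:  [Mixin2 Gamma Mixin1 Top object] + [Delta Final Gamma Mixin1 Top object] + [Mixin2 Delta]
  take Delta:  [Gamma Mixin1 Top object] + [Delta Final Gamma Mixin1 Top object] + [Delta]
  take Final:  [Gamma Mixin1 Top object] + [Final Gamma Mixin1 Top object]
  take Gamma:  [Gamma Mixin1 Top object] + [Gamma Mixin1 Top object]
  take Mixin1:  [Mixin1 Top object] + [Mixin1 Top object]
  take Top:  [Top object] + [Top object]
  take object:  [object] + [object]
MRO: Base Mixin2 Delta Final Gamma Mixin1 Top object
Mixin1 sits at index 5.

5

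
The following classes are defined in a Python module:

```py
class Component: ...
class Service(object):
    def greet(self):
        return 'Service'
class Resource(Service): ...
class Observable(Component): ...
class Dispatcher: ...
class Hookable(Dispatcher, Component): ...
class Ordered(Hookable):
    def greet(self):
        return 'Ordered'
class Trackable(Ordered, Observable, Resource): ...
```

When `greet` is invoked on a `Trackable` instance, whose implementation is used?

L[Trackable] = Trackable + merge(L[Ordered], L[Observable], L[Resource], [Ordered Observable Resource])
  take Ordered:  [Ordered Hookable Dispatcher Component object] + [Observable Component object] + [Resource Service object] + [Ordered Observable Resource]
  take Hookable:  [Hookable Dispatcher Component object] + [Observable Component object] + [Resource Service object] + [Observable Resource]
  take Dispatcher:  [Dispatcher Component object] + [Observable Component object] + [Resource Service object] + [Observable Resource]
  take Observable:  [Component object] + [Observable Component object] + [Resource Service object] + [Observable Resource]
  take Component:  [Component object] + [Component object] + [Resource Service object] + [Resource]
  take Resource:  [object] + [object] + [Resource Service object] + [Resource]
  take Service:  [object] + [object] + [Service object]
  take object:  [object] + [object] + [object]
MRO: Trackable Ordered Hookable Dispatcher Observable Component Resource Service object
greet is defined in: Ordered, Service. First along the MRO is Ordered.

Ordered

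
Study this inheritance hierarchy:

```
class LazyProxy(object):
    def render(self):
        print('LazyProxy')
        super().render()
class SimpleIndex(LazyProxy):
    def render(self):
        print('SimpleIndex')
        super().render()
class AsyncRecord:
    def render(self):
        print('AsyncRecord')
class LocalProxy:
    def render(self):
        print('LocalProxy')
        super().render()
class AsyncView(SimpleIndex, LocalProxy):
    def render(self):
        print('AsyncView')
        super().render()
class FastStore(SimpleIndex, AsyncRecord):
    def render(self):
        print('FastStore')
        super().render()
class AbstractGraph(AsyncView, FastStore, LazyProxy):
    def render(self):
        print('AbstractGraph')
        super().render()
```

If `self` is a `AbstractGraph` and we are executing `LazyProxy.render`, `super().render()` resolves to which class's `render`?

LocalProxy

L[AbstractGraph] = AbstractGraph + merge(L[AsyncView], L[FastStore], L[LazyProxy], [AsyncView FastStore LazyProxy])
  take AsyncView:  [AsyncView SimpleIndex LazyProxy LocalProxy object] + [FastStore SimpleIndex LazyProxy AsyncRecord object] + [LazyProxy object] + [AsyncView FastStore LazyProxy]
  take FastStore:  [SimpleIndex LazyProxy LocalProxy object] + [FastStore SimpleIndex LazyProxy AsyncRecord object] + [LazyProxy object] + [FastStore LazyProxy]
  take SimpleIndex:  [SimpleIndex LazyProxy LocalProxy object] + [SimpleIndex LazyProxy AsyncRecord object] + [LazyProxy object] + [LazyProxy]
  take LazyProxy:  [LazyProxy LocalProxy object] + [LazyProxy AsyncRecord object] + [LazyProxy object] + [LazyProxy]
  take LocalProxy:  [LocalProxy object] + [AsyncRecord object] + [object]
  take AsyncRecord:  [object] + [AsyncRecord object] + [object]
  take object:  [object] + [object] + [object]
MRO: AbstractGraph AsyncView FastStore SimpleIndex LazyProxy LocalProxy AsyncRecord object
super() in LazyProxy.render on a AbstractGraph instance goes to the class after LazyProxy in AbstractGraph's MRO: LocalProxy.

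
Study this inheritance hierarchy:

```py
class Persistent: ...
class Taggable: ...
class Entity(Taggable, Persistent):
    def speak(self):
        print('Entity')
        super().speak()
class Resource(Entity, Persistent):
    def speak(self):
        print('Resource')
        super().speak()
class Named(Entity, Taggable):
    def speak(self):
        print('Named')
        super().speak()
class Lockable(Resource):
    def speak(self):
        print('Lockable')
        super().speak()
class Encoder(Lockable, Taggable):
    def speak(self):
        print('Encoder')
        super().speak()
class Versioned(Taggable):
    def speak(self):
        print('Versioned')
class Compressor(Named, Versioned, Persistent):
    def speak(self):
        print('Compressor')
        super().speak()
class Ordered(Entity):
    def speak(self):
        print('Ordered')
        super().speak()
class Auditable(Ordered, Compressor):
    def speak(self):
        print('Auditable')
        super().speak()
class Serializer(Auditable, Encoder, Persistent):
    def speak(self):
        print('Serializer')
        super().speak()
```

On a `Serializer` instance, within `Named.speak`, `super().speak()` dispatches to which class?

L[Serializer] = Serializer + merge(L[Auditable], L[Encoder], L[Persistent], [Auditable Encoder Persistent])
  take Auditable:  [Auditable Ordered Compressor Named Entity Versioned Taggable Persistent object] + [Encoder Lockable Resource Entity Taggable Persistent object] + [Persistent object] + [Auditable Encoder Persistent]
  take Ordered:  [Ordered Compressor Named Entity Versioned Taggable Persistent object] + [Encoder Lockable Resource Entity Taggable Persistent object] + [Persistent object] + [Encoder Persistent]
  take Compressor:  [Compressor Named Entity Versioned Taggable Persistent object] + [Encoder Lockable Resource Entity Taggable Persistent object] + [Persistent object] + [Encoder Persistent]
  take Named:  [Named Entity Versioned Taggable Persistent object] + [Encoder Lockable Resource Entity Taggable Persistent object] + [Persistent object] + [Encoder Persistent]
  take Encoder:  [Entity Versioned Taggable Persistent object] + [Encoder Lockable Resource Entity Taggable Persistent object] + [Persistent object] + [Encoder Persistent]
  take Lockable:  [Entity Versioned Taggable Persistent object] + [Lockable Resource Entity Taggable Persistent object] + [Persistent object] + [Persistent]
  take Resource:  [Entity Versioned Taggable Persistent object] + [Resource Entity Taggable Persistent object] + [Persistent object] + [Persistent]
  take Entity:  [Entity Versioned Taggable Persistent object] + [Entity Taggable Persistent object] + [Persistent object] + [Persistent]
  take Versioned:  [Versioned Taggable Persistent object] + [Taggable Persistent object] + [Persistent object] + [Persistent]
  take Taggable:  [Taggable Persistent object] + [Taggable Persistent object] + [Persistent object] + [Persistent]
  take Persistent:  [Persistent object] + [Persistent object] + [Persistent object] + [Persistent]
  take object:  [object] + [object] + [object]
MRO: Serializer Auditable Ordered Compressor Named Encoder Lockable Resource Entity Versioned Taggable Persistent object
super() in Named.speak on a Serializer instance goes to the class after Named in Serializer's MRO: Encoder.

Encoder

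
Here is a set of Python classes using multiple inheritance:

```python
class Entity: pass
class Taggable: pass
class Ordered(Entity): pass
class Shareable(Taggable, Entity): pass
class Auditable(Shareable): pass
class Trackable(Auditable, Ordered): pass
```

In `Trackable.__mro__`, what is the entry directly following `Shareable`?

Taggable

L[Trackable] = Trackable + merge(L[Auditable], L[Ordered], [Auditable Ordered])
  take Auditable:  [Auditable Shareable Taggable Entity object] + [Ordered Entity object] + [Auditable Ordered]
  take Shareable:  [Shareable Taggable Entity object] + [Ordered Entity object] + [Ordered]
  take Taggable:  [Taggable Entity object] + [Ordered Entity object] + [Ordered]
  take Ordered:  [Entity object] + [Ordered Entity object] + [Ordered]
  take Entity:  [Entity object] + [Entity object]
  take object:  [object] + [object]
MRO: Trackable Auditable Shareable Taggable Ordered Entity object
Shareable is at position 2; next is Taggable.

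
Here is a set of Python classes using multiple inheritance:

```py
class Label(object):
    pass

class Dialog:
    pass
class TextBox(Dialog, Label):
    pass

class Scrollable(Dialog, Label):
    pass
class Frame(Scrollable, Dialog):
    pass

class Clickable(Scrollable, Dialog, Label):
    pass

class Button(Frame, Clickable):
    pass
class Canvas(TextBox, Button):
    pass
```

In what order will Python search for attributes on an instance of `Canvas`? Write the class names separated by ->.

L[Canvas] = Canvas + merge(L[TextBox], L[Button], [TextBox Button])
  take TextBox:  [TextBox Dialog Label object] + [Button Frame Clickable Scrollable Dialog Label object] + [TextBox Button]
  take Button:  [Dialog Label object] + [Button Frame Clickable Scrollable Dialog Label object] + [Button]
  take Frame:  [Dialog Label object] + [Frame Clickable Scrollable Dialog Label object]
  take Clickable:  [Dialog Label object] + [Clickable Scrollable Dialog Label object]
  take Scrollable:  [Dialog Label object] + [Scrollable Dialog Label object]
  take Dialog:  [Dialog Label object] + [Dialog Label object]
  take Label:  [Label object] + [Label object]
  take object:  [object] + [object]

Canvas -> TextBox -> Button -> Frame -> Clickable -> Scrollable -> Dialog -> Label -> object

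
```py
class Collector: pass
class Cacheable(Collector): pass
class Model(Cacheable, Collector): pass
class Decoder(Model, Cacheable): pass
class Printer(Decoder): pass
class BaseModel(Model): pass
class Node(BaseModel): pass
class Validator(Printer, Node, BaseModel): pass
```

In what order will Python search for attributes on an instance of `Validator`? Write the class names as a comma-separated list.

Validator, Printer, Decoder, Node, BaseModel, Model, Cacheable, Collector, object

L[Validator] = Validator + merge(L[Printer], L[Node], L[BaseModel], [Printer Node BaseModel])
  take Printer:  [Printer Decoder Model Cacheable Collector object] + [Node BaseModel Model Cacheable Collector object] + [BaseModel Model Cacheable Collector object] + [Printer Node BaseModel]
  take Decoder:  [Decoder Model Cacheable Collector object] + [Node BaseModel Model Cacheable Collector object] + [BaseModel Model Cacheable Collector object] + [Node BaseModel]
  take Node:  [Model Cacheable Collector object] + [Node BaseModel Model Cacheable Collector object] + [BaseModel Model Cacheable Collector object] + [Node BaseModel]
  take BaseModel:  [Model Cacheable Collector object] + [BaseModel Model Cacheable Collector object] + [BaseModel Model Cacheable Collector object] + [BaseModel]
  take Model:  [Model Cacheable Collector object] + [Model Cacheable Collector object] + [Model Cacheable Collector object]
  take Cacheable:  [Cacheable Collector object] + [Cacheable Collector object] + [Cacheable Collector object]
  take Collector:  [Collector object] + [Collector object] + [Collector object]
  take object:  [object] + [object] + [object]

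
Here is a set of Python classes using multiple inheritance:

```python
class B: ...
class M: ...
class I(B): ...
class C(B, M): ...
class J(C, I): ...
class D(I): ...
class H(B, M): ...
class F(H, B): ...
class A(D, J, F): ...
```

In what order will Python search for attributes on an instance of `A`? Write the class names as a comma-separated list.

A, D, J, C, I, F, H, B, M, object

L[A] = A + merge(L[D], L[J], L[F], [D J F])
  take D:  [D I B object] + [J C I B M object] + [F H B M object] + [D J F]
  take J:  [I B object] + [J C I B M object] + [F H B M object] + [J F]
  take C:  [I B object] + [C I B M object] + [F H B M object] + [F]
  take I:  [I B object] + [I B M object] + [F H B M object] + [F]
  take F:  [B object] + [B M object] + [F H B M object] + [F]
  take H:  [B object] + [B M object] + [H B M object]
  take B:  [B object] + [B M object] + [B M object]
  take M:  [object] + [M object] + [M object]
  take object:  [object] + [object] + [object]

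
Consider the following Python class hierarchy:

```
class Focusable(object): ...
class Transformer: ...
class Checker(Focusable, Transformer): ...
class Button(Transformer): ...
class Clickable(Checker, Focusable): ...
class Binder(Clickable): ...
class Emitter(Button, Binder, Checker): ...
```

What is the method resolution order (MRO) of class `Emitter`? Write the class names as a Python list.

L[Emitter] = Emitter + merge(L[Button], L[Binder], L[Checker], [Button Binder Checker])
  take Button:  [Button Transformer object] + [Binder Clickable Checker Focusable Transformer object] + [Checker Focusable Transformer object] + [Button Binder Checker]
  take Binder:  [Transformer object] + [Binder Clickable Checker Focusable Transformer object] + [Checker Focusable Transformer object] + [Binder Checker]
  take Clickable:  [Transformer object] + [Clickable Checker Focusable Transformer object] + [Checker Focusable Transformer object] + [Checker]
  take Checker:  [Transformer object] + [Checker Focusable Transformer object] + [Checker Focusable Transformer object] + [Checker]
  take Focusable:  [Transformer object] + [Focusable Transformer object] + [Focusable Transformer object]
  take Transformer:  [Transformer object] + [Transformer object] + [Transformer object]
  take object:  [object] + [object] + [object]

[Emitter, Button, Binder, Clickable, Checker, Focusable, Transformer, object]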